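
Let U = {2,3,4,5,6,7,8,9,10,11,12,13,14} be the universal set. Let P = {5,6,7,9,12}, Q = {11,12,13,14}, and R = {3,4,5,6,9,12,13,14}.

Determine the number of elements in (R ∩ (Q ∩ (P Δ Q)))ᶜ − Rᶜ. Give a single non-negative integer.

P Δ Q = {5,6,7,9,11,13,14}
Q ∩ (P Δ Q) = {11,13,14}
R ∩ (Q ∩ (P Δ Q)) = {13,14}
(R ∩ (Q ∩ (P Δ Q)))ᶜ = {2,3,4,5,6,7,8,9,10,11,12}
Rᶜ = {2,7,8,10,11}
(R ∩ (Q ∩ (P Δ Q)))ᶜ − Rᶜ = {3,4,5,6,9,12}
|(R ∩ (Q ∩ (P Δ Q)))ᶜ − Rᶜ| = 6

6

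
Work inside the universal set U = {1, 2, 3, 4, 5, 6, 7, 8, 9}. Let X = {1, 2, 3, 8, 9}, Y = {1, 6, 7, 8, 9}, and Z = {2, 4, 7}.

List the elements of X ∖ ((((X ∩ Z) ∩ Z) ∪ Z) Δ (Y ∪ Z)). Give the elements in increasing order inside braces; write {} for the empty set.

{2, 3}

X ∩ Z = {2}
(X ∩ Z) ∩ Z = {2}
((X ∩ Z) ∩ Z) ∪ Z = {2, 4, 7}
Y ∪ Z = {1, 2, 4, 6, 7, 8, 9}
(((X ∩ Z) ∩ Z) ∪ Z) Δ (Y ∪ Z) = {1, 6, 8, 9}
X ∖ ((((X ∩ Z) ∩ Z) ∪ Z) Δ (Y ∪ Z)) = {2, 3}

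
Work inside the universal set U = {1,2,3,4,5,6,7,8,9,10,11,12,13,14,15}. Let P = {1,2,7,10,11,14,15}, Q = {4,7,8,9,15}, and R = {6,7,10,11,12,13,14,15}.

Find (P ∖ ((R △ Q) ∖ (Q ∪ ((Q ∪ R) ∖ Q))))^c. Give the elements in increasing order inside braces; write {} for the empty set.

R △ Q = {4,6,8,9,10,11,12,13,14}
Q ∪ R = {4,6,7,8,9,10,11,12,13,14,15}
(Q ∪ R) ∖ Q = {6,10,11,12,13,14}
Q ∪ ((Q ∪ R) ∖ Q) = {4,6,7,8,9,10,11,12,13,14,15}
(R △ Q) ∖ (Q ∪ ((Q ∪ R) ∖ Q)) = {}
P ∖ ((R △ Q) ∖ (Q ∪ ((Q ∪ R) ∖ Q))) = {1,2,7,10,11,14,15}
(P ∖ ((R △ Q) ∖ (Q ∪ ((Q ∪ R) ∖ Q))))^c = {3,4,5,6,8,9,12,13}

{3,4,5,6,8,9,12,13}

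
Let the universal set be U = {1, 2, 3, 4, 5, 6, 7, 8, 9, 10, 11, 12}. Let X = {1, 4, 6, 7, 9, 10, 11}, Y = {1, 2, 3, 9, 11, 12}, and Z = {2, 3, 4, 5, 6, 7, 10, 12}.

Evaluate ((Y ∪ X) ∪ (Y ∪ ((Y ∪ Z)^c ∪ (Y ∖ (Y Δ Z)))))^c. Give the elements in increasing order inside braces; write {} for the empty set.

{5}

Y ∪ X = {1, 2, 3, 4, 6, 7, 9, 10, 11, 12}
Y ∪ Z = {1, 2, 3, 4, 5, 6, 7, 9, 10, 11, 12}
(Y ∪ Z)^c = {8}
Y Δ Z = {1, 4, 5, 6, 7, 9, 10, 11}
Y ∖ (Y Δ Z) = {2, 3, 12}
(Y ∪ Z)^c ∪ (Y ∖ (Y Δ Z)) = {2, 3, 8, 12}
Y ∪ ((Y ∪ Z)^c ∪ (Y ∖ (Y Δ Z))) = {1, 2, 3, 8, 9, 11, 12}
(Y ∪ X) ∪ (Y ∪ ((Y ∪ Z)^c ∪ (Y ∖ (Y Δ Z)))) = {1, 2, 3, 4, 6, 7, 8, 9, 10, 11, 12}
((Y ∪ X) ∪ (Y ∪ ((Y ∪ Z)^c ∪ (Y ∖ (Y Δ Z)))))^c = {5}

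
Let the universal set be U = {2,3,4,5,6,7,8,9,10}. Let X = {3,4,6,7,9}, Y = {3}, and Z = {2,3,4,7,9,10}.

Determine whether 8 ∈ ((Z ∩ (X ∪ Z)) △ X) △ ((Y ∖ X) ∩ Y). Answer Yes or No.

No

8 ∉ X and 8 ∉ Z, so 8 ∉ X ∪ Z
8 ∉ Z and 8 ∉ (X ∪ Z), so 8 ∉ Z ∩ (X ∪ Z)
8 ∉ (Z ∩ (X ∪ Z)) and 8 ∉ X, so 8 ∉ (Z ∩ (X ∪ Z)) △ X
8 ∉ Y and 8 ∉ X, so 8 ∉ Y ∖ X
8 ∉ (Y ∖ X) and 8 ∉ Y, so 8 ∉ (Y ∖ X) ∩ Y
8 ∉ ((Z ∩ (X ∪ Z)) △ X) and 8 ∉ ((Y ∖ X) ∩ Y), so 8 ∉ ((Z ∩ (X ∪ Z)) △ X) △ ((Y ∖ X) ∩ Y)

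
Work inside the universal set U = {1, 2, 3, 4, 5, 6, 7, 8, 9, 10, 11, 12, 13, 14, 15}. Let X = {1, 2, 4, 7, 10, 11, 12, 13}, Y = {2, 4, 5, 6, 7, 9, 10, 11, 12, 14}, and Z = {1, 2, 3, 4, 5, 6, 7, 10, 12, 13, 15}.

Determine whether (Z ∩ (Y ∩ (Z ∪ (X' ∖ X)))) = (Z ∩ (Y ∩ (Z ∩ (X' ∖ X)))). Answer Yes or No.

X' = {3, 5, 6, 8, 9, 14, 15}
X' ∖ X = {3, 5, 6, 8, 9, 14, 15}
Z ∪ (X' ∖ X) = {1, 2, 3, 4, 5, 6, 7, 8, 9, 10, 12, 13, 14, 15}
Y ∩ (Z ∪ (X' ∖ X)) = {2, 4, 5, 6, 7, 9, 10, 12, 14}
Z ∩ (Y ∩ (Z ∪ (X' ∖ X))) = {2, 4, 5, 6, 7, 10, 12}
Z ∩ (X' ∖ X) = {3, 5, 6, 15}
Y ∩ (Z ∩ (X' ∖ X)) = {5, 6}
Z ∩ (Y ∩ (Z ∩ (X' ∖ X))) = {5, 6}
2 ∈ Z ∩ (Y ∩ (Z ∪ (X' ∖ X))) but 2 ∉ Z ∩ (Y ∩ (Z ∩ (X' ∖ X))), so they differ.

No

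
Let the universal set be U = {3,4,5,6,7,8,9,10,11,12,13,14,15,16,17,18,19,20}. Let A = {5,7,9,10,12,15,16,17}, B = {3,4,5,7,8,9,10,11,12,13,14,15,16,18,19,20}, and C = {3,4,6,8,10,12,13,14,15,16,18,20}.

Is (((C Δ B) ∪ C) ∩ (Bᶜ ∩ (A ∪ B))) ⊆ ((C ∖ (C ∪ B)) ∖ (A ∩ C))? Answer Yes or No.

C Δ B = {5,6,7,9,11,19}
(C Δ B) ∪ C = {3,4,5,6,7,8,9,10,11,12,13,14,15,16,18,19,20}
Bᶜ = {6,17}
A ∪ B = {3,4,5,7,8,9,10,11,12,13,14,15,16,17,18,19,20}
Bᶜ ∩ (A ∪ B) = {17}
((C Δ B) ∪ C) ∩ (Bᶜ ∩ (A ∪ B)) = {}
C ∪ B = {3,4,5,6,7,8,9,10,11,12,13,14,15,16,18,19,20}
C ∖ (C ∪ B) = {}
A ∩ C = {10,12,15,16}
(C ∖ (C ∪ B)) ∖ (A ∩ C) = {}
Every element of {} is in {}, so ((C Δ B) ∪ C) ∩ (Bᶜ ∩ (A ∪ B)) ⊆ (C ∖ (C ∪ B)) ∖ (A ∩ C).

Yes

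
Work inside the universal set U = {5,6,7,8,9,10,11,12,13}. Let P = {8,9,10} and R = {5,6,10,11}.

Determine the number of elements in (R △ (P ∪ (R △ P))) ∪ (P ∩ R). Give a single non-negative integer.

3

R △ P = {5,6,8,9,11}
P ∪ (R △ P) = {5,6,8,9,10,11}
R △ (P ∪ (R △ P)) = {8,9}
P ∩ R = {10}
(R △ (P ∪ (R △ P))) ∪ (P ∩ R) = {8,9,10}
|(R △ (P ∪ (R △ P))) ∪ (P ∩ R)| = 3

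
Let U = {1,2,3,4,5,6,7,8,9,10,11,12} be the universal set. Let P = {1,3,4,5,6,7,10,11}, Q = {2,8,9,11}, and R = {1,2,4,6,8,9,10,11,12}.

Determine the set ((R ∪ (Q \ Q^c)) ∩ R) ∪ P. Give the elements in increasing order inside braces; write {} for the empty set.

{1,2,3,4,5,6,7,8,9,10,11,12}

Q^c = {1,3,4,5,6,7,10,12}
Q \ Q^c = {2,8,9,11}
R ∪ (Q \ Q^c) = {1,2,4,6,8,9,10,11,12}
(R ∪ (Q \ Q^c)) ∩ R = {1,2,4,6,8,9,10,11,12}
((R ∪ (Q \ Q^c)) ∩ R) ∪ P = {1,2,3,4,5,6,7,8,9,10,11,12}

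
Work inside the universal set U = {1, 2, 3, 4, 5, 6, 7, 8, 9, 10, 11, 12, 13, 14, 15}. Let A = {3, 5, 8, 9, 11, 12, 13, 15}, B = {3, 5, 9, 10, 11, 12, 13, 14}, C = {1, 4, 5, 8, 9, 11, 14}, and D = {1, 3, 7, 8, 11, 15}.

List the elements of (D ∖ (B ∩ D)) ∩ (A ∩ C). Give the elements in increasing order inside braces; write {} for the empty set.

B ∩ D = {3, 11}
D ∖ (B ∩ D) = {1, 7, 8, 15}
A ∩ C = {5, 8, 9, 11}
(D ∖ (B ∩ D)) ∩ (A ∩ C) = {8}

{8}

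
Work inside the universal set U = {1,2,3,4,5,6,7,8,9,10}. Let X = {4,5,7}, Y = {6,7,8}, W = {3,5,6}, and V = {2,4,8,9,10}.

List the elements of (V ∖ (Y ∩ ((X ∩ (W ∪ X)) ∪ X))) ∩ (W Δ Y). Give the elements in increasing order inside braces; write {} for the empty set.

W ∪ X = {3,4,5,6,7}
X ∩ (W ∪ X) = {4,5,7}
(X ∩ (W ∪ X)) ∪ X = {4,5,7}
Y ∩ ((X ∩ (W ∪ X)) ∪ X) = {7}
V ∖ (Y ∩ ((X ∩ (W ∪ X)) ∪ X)) = {2,4,8,9,10}
W Δ Y = {3,5,7,8}
(V ∖ (Y ∩ ((X ∩ (W ∪ X)) ∪ X))) ∩ (W Δ Y) = {8}

{8}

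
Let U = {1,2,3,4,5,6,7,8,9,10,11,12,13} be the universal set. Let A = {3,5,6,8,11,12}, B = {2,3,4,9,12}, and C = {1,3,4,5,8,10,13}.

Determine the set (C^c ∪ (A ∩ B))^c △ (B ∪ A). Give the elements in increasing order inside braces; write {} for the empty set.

{1,2,3,6,9,10,11,12,13}

C^c = {2,6,7,9,11,12}
A ∩ B = {3,12}
C^c ∪ (A ∩ B) = {2,3,6,7,9,11,12}
(C^c ∪ (A ∩ B))^c = {1,4,5,8,10,13}
B ∪ A = {2,3,4,5,6,8,9,11,12}
(C^c ∪ (A ∩ B))^c △ (B ∪ A) = {1,2,3,6,9,10,11,12,13}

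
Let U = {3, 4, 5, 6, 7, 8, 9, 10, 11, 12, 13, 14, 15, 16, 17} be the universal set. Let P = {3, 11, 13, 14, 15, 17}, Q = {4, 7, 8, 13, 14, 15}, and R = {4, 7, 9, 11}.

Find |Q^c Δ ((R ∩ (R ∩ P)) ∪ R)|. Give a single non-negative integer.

9

Q^c = {3, 5, 6, 9, 10, 11, 12, 16, 17}
R ∩ P = {11}
R ∩ (R ∩ P) = {11}
(R ∩ (R ∩ P)) ∪ R = {4, 7, 9, 11}
Q^c Δ ((R ∩ (R ∩ P)) ∪ R) = {3, 4, 5, 6, 7, 10, 12, 16, 17}
|Q^c Δ ((R ∩ (R ∩ P)) ∪ R)| = 9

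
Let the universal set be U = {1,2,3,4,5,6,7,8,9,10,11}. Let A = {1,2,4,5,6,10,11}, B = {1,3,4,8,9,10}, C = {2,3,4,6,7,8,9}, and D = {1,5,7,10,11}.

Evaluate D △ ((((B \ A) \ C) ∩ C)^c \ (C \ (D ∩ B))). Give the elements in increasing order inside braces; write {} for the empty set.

{7}

B \ A = {3,8,9}
(B \ A) \ C = {}
((B \ A) \ C) ∩ C = {}
(((B \ A) \ C) ∩ C)^c = {1,2,3,4,5,6,7,8,9,10,11}
D ∩ B = {1,10}
C \ (D ∩ B) = {2,3,4,6,7,8,9}
(((B \ A) \ C) ∩ C)^c \ (C \ (D ∩ B)) = {1,5,10,11}
D △ ((((B \ A) \ C) ∩ C)^c \ (C \ (D ∩ B))) = {7}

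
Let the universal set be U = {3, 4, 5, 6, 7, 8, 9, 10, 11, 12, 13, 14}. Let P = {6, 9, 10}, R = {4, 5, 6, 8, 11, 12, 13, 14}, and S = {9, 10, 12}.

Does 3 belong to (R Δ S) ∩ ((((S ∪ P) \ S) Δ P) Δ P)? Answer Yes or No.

3 ∉ R and 3 ∉ S, so 3 ∉ R Δ S
3 ∉ S and 3 ∉ P, so 3 ∉ S ∪ P
3 ∉ (S ∪ P) and 3 ∉ S, so 3 ∉ (S ∪ P) \ S
3 ∉ ((S ∪ P) \ S) and 3 ∉ P, so 3 ∉ ((S ∪ P) \ S) Δ P
3 ∉ (((S ∪ P) \ S) Δ P) and 3 ∉ P, so 3 ∉ (((S ∪ P) \ S) Δ P) Δ P
3 ∉ (R Δ S) and 3 ∉ ((((S ∪ P) \ S) Δ P) Δ P), so 3 ∉ (R Δ S) ∩ ((((S ∪ P) \ S) Δ P) Δ P)

No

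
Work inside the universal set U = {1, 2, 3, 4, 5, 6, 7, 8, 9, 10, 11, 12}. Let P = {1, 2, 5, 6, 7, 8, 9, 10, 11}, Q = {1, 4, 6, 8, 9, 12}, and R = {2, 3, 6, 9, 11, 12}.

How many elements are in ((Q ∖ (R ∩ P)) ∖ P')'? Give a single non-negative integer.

R ∩ P = {2, 6, 9, 11}
Q ∖ (R ∩ P) = {1, 4, 8, 12}
P' = {3, 4, 12}
(Q ∖ (R ∩ P)) ∖ P' = {1, 8}
((Q ∖ (R ∩ P)) ∖ P')' = {2, 3, 4, 5, 6, 7, 9, 10, 11, 12}
|((Q ∖ (R ∩ P)) ∖ P')'| = 10

10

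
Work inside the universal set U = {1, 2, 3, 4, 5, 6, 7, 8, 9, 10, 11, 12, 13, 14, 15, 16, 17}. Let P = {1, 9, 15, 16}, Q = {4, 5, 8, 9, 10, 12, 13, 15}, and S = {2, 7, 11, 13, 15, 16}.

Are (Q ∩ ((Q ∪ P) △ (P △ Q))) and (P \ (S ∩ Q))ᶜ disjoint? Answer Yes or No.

Q ∪ P = {1, 4, 5, 8, 9, 10, 12, 13, 15, 16}
P △ Q = {1, 4, 5, 8, 10, 12, 13, 16}
(Q ∪ P) △ (P △ Q) = {9, 15}
Q ∩ ((Q ∪ P) △ (P △ Q)) = {9, 15}
S ∩ Q = {13, 15}
P \ (S ∩ Q) = {1, 9, 16}
(P \ (S ∩ Q))ᶜ = {2, 3, 4, 5, 6, 7, 8, 10, 11, 12, 13, 14, 15, 17}
15 lies in both, so they are not disjoint.

No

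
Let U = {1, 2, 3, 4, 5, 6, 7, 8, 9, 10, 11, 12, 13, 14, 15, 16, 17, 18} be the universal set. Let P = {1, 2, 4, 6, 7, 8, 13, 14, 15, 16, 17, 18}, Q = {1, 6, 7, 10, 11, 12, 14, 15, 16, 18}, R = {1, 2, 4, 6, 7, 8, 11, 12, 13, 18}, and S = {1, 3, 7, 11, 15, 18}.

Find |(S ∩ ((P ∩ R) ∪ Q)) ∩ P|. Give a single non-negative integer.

4

P ∩ R = {1, 2, 4, 6, 7, 8, 13, 18}
(P ∩ R) ∪ Q = {1, 2, 4, 6, 7, 8, 10, 11, 12, 13, 14, 15, 16, 18}
S ∩ ((P ∩ R) ∪ Q) = {1, 7, 11, 15, 18}
(S ∩ ((P ∩ R) ∪ Q)) ∩ P = {1, 7, 15, 18}
|(S ∩ ((P ∩ R) ∪ Q)) ∩ P| = 4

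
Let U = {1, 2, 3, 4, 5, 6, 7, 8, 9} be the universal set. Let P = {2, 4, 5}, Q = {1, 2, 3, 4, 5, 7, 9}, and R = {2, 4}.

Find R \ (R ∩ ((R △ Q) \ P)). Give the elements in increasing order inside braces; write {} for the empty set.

{2, 4}

R △ Q = {1, 3, 5, 7, 9}
(R △ Q) \ P = {1, 3, 7, 9}
R ∩ ((R △ Q) \ P) = {}
R \ (R ∩ ((R △ Q) \ P)) = {2, 4}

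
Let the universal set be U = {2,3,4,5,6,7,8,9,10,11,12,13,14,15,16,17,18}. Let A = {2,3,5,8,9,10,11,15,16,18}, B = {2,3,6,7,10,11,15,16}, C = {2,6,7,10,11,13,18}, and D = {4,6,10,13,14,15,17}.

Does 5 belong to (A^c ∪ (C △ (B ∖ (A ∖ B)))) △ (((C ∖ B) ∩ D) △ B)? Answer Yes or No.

5 ∈ A, so 5 ∉ A^c
5 ∈ A and 5 ∉ B, so 5 ∈ A ∖ B
5 ∉ B and 5 ∈ (A ∖ B), so 5 ∉ B ∖ (A ∖ B)
5 ∉ C and 5 ∉ (B ∖ (A ∖ B)), so 5 ∉ C △ (B ∖ (A ∖ B))
5 ∉ A^c and 5 ∉ (C △ (B ∖ (A ∖ B))), so 5 ∉ A^c ∪ (C △ (B ∖ (A ∖ B)))
5 ∉ C and 5 ∉ B, so 5 ∉ C ∖ B
5 ∉ (C ∖ B) and 5 ∉ D, so 5 ∉ (C ∖ B) ∩ D
5 ∉ ((C ∖ B) ∩ D) and 5 ∉ B, so 5 ∉ ((C ∖ B) ∩ D) △ B
5 ∉ (A^c ∪ (C △ (B ∖ (A ∖ B)))) and 5 ∉ (((C ∖ B) ∩ D) △ B), so 5 ∉ (A^c ∪ (C △ (B ∖ (A ∖ B)))) △ (((C ∖ B) ∩ D) △ B)

No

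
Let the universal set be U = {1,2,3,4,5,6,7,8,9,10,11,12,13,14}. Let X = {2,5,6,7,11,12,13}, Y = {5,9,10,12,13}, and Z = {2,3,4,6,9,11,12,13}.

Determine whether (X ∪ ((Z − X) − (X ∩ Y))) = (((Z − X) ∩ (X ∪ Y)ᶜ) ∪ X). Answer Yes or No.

Z − X = {3,4,9}
X ∩ Y = {5,12,13}
(Z − X) − (X ∩ Y) = {3,4,9}
X ∪ ((Z − X) − (X ∩ Y)) = {2,3,4,5,6,7,9,11,12,13}
X ∪ Y = {2,5,6,7,9,10,11,12,13}
(X ∪ Y)ᶜ = {1,3,4,8,14}
(Z − X) ∩ (X ∪ Y)ᶜ = {3,4}
((Z − X) ∩ (X ∪ Y)ᶜ) ∪ X = {2,3,4,5,6,7,11,12,13}
9 ∈ X ∪ ((Z − X) − (X ∩ Y)) but 9 ∉ ((Z − X) ∩ (X ∪ Y)ᶜ) ∪ X, so they differ.

No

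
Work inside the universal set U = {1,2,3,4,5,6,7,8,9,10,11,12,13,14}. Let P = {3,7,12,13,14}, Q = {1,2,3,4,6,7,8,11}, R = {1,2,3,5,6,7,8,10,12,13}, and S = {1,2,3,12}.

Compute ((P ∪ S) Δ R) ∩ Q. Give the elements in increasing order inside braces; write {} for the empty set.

P ∪ S = {1,2,3,7,12,13,14}
(P ∪ S) Δ R = {5,6,8,10,14}
((P ∪ S) Δ R) ∩ Q = {6,8}

{6,8}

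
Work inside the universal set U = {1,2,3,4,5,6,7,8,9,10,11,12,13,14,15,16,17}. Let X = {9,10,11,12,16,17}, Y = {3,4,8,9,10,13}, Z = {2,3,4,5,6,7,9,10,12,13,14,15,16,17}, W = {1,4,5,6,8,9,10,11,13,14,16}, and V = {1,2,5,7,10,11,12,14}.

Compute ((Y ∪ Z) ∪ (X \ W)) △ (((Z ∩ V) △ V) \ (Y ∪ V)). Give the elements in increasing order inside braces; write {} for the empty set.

Y ∪ Z = {2,3,4,5,6,7,8,9,10,12,13,14,15,16,17}
X \ W = {12,17}
(Y ∪ Z) ∪ (X \ W) = {2,3,4,5,6,7,8,9,10,12,13,14,15,16,17}
Z ∩ V = {2,5,7,10,12,14}
(Z ∩ V) △ V = {1,11}
Y ∪ V = {1,2,3,4,5,7,8,9,10,11,12,13,14}
((Z ∩ V) △ V) \ (Y ∪ V) = {}
((Y ∪ Z) ∪ (X \ W)) △ (((Z ∩ V) △ V) \ (Y ∪ V)) = {2,3,4,5,6,7,8,9,10,12,13,14,15,16,17}

{2,3,4,5,6,7,8,9,10,12,13,14,15,16,17}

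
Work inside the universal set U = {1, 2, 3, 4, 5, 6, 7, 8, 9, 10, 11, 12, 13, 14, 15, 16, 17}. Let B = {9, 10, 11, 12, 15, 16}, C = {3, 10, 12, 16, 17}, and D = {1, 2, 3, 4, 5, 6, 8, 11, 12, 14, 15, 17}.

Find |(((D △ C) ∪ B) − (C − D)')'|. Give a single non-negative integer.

D △ C = {1, 2, 4, 5, 6, 8, 10, 11, 14, 15, 16}
(D △ C) ∪ B = {1, 2, 4, 5, 6, 8, 9, 10, 11, 12, 14, 15, 16}
C − D = {10, 16}
(C − D)' = {1, 2, 3, 4, 5, 6, 7, 8, 9, 11, 12, 13, 14, 15, 17}
((D △ C) ∪ B) − (C − D)' = {10, 16}
(((D △ C) ∪ B) − (C − D)')' = {1, 2, 3, 4, 5, 6, 7, 8, 9, 11, 12, 13, 14, 15, 17}
|(((D △ C) ∪ B) − (C − D)')'| = 15

15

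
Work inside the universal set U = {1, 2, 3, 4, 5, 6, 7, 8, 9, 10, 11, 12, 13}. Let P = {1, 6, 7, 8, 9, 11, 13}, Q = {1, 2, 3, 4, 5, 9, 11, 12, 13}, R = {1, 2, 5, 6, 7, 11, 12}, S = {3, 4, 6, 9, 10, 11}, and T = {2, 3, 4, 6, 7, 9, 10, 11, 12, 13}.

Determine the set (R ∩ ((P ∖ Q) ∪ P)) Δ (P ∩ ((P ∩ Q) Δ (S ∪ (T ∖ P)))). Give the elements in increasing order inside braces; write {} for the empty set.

P ∖ Q = {6, 7, 8}
(P ∖ Q) ∪ P = {1, 6, 7, 8, 9, 11, 13}
R ∩ ((P ∖ Q) ∪ P) = {1, 6, 7, 11}
P ∩ Q = {1, 9, 11, 13}
T ∖ P = {2, 3, 4, 10, 12}
S ∪ (T ∖ P) = {2, 3, 4, 6, 9, 10, 11, 12}
(P ∩ Q) Δ (S ∪ (T ∖ P)) = {1, 2, 3, 4, 6, 10, 12, 13}
P ∩ ((P ∩ Q) Δ (S ∪ (T ∖ P))) = {1, 6, 13}
(R ∩ ((P ∖ Q) ∪ P)) Δ (P ∩ ((P ∩ Q) Δ (S ∪ (T ∖ P)))) = {7, 11, 13}

{7, 11, 13}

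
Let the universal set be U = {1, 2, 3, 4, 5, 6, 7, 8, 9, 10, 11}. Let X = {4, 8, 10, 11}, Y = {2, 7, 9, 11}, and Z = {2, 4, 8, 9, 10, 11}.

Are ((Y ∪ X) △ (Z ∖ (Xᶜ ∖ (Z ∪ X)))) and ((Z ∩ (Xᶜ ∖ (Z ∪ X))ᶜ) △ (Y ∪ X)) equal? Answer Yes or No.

Yes

Y ∪ X = {2, 4, 7, 8, 9, 10, 11}
Xᶜ = {1, 2, 3, 5, 6, 7, 9}
Z ∪ X = {2, 4, 8, 9, 10, 11}
Xᶜ ∖ (Z ∪ X) = {1, 3, 5, 6, 7}
Z ∖ (Xᶜ ∖ (Z ∪ X)) = {2, 4, 8, 9, 10, 11}
(Y ∪ X) △ (Z ∖ (Xᶜ ∖ (Z ∪ X))) = {7}
(Xᶜ ∖ (Z ∪ X))ᶜ = {2, 4, 8, 9, 10, 11}
Z ∩ (Xᶜ ∖ (Z ∪ X))ᶜ = {2, 4, 8, 9, 10, 11}
(Z ∩ (Xᶜ ∖ (Z ∪ X))ᶜ) △ (Y ∪ X) = {7}
Both equal {7}, so (Y ∪ X) △ (Z ∖ (Xᶜ ∖ (Z ∪ X))) = (Z ∩ (Xᶜ ∖ (Z ∪ X))ᶜ) △ (Y ∪ X).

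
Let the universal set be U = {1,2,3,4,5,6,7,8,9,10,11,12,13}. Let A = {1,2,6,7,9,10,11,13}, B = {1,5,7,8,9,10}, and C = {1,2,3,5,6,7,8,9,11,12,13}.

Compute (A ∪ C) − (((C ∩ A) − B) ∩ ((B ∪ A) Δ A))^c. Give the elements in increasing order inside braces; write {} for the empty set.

{}

A ∪ C = {1,2,3,5,6,7,8,9,10,11,12,13}
C ∩ A = {1,2,6,7,9,11,13}
(C ∩ A) − B = {2,6,11,13}
B ∪ A = {1,2,5,6,7,8,9,10,11,13}
(B ∪ A) Δ A = {5,8}
((C ∩ A) − B) ∩ ((B ∪ A) Δ A) = {}
(((C ∩ A) − B) ∩ ((B ∪ A) Δ A))^c = {1,2,3,4,5,6,7,8,9,10,11,12,13}
(A ∪ C) − (((C ∩ A) − B) ∩ ((B ∪ A) Δ A))^c = {}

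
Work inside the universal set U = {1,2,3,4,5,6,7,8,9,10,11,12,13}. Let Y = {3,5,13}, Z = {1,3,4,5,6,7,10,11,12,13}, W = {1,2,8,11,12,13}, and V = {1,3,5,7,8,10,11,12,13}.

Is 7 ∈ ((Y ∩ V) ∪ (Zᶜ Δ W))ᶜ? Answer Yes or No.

7 ∉ Y and 7 ∈ V, so 7 ∉ Y ∩ V
7 ∈ Z, so 7 ∉ Zᶜ
7 ∉ Zᶜ and 7 ∉ W, so 7 ∉ Zᶜ Δ W
7 ∉ (Y ∩ V) and 7 ∉ (Zᶜ Δ W), so 7 ∉ (Y ∩ V) ∪ (Zᶜ Δ W)
7 ∈ ((Y ∩ V) ∪ (Zᶜ Δ W))ᶜ since 7 ∉ ((Y ∩ V) ∪ (Zᶜ Δ W))

Yes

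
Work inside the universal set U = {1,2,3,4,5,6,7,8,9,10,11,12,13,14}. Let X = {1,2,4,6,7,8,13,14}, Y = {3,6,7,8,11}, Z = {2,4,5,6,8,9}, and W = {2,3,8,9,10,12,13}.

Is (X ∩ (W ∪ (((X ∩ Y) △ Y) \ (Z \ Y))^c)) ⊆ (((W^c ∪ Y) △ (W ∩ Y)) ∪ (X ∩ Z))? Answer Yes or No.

No

X ∩ Y = {6,7,8}
(X ∩ Y) △ Y = {3,11}
Z \ Y = {2,4,5,9}
((X ∩ Y) △ Y) \ (Z \ Y) = {3,11}
(((X ∩ Y) △ Y) \ (Z \ Y))^c = {1,2,4,5,6,7,8,9,10,12,13,14}
W ∪ (((X ∩ Y) △ Y) \ (Z \ Y))^c = {1,2,3,4,5,6,7,8,9,10,12,13,14}
X ∩ (W ∪ (((X ∩ Y) △ Y) \ (Z \ Y))^c) = {1,2,4,6,7,8,13,14}
W^c = {1,4,5,6,7,11,14}
W^c ∪ Y = {1,3,4,5,6,7,8,11,14}
W ∩ Y = {3,8}
(W^c ∪ Y) △ (W ∩ Y) = {1,4,5,6,7,11,14}
X ∩ Z = {2,4,6,8}
((W^c ∪ Y) △ (W ∩ Y)) ∪ (X ∩ Z) = {1,2,4,5,6,7,8,11,14}
13 ∈ X ∩ (W ∪ (((X ∩ Y) △ Y) \ (Z \ Y))^c) but 13 ∉ ((W^c ∪ Y) △ (W ∩ Y)) ∪ (X ∩ Z), so the inclusion fails.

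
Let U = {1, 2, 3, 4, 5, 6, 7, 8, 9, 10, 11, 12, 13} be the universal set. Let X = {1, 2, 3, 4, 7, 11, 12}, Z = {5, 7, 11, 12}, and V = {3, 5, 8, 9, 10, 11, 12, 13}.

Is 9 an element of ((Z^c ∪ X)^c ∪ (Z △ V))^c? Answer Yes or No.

No

9 ∉ Z, so 9 ∈ Z^c
9 ∈ Z^c and 9 ∉ X, so 9 ∈ Z^c ∪ X
9 ∉ (Z^c ∪ X)^c since 9 ∈ (Z^c ∪ X)
9 ∉ Z and 9 ∈ V, so 9 ∈ Z △ V
9 ∉ (Z^c ∪ X)^c and 9 ∈ (Z △ V), so 9 ∈ (Z^c ∪ X)^c ∪ (Z △ V)
9 ∉ ((Z^c ∪ X)^c ∪ (Z △ V))^c since 9 ∈ ((Z^c ∪ X)^c ∪ (Z △ V))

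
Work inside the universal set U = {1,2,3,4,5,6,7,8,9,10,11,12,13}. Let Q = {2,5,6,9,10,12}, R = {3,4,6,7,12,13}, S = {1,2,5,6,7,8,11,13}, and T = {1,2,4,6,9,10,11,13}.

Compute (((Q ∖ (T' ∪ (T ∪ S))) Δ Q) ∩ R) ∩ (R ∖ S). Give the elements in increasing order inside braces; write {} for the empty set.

{12}

T' = {3,5,7,8,12}
T ∪ S = {1,2,4,5,6,7,8,9,10,11,13}
T' ∪ (T ∪ S) = {1,2,3,4,5,6,7,8,9,10,11,12,13}
Q ∖ (T' ∪ (T ∪ S)) = {}
(Q ∖ (T' ∪ (T ∪ S))) Δ Q = {2,5,6,9,10,12}
((Q ∖ (T' ∪ (T ∪ S))) Δ Q) ∩ R = {6,12}
R ∖ S = {3,4,12}
(((Q ∖ (T' ∪ (T ∪ S))) Δ Q) ∩ R) ∩ (R ∖ S) = {12}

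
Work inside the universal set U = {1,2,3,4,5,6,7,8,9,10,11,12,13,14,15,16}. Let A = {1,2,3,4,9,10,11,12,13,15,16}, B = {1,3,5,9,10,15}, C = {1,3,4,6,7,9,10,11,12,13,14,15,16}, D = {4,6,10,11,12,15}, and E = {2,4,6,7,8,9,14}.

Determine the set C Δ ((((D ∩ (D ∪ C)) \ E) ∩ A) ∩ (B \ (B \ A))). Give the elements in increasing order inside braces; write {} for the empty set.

D ∪ C = {1,3,4,6,7,9,10,11,12,13,14,15,16}
D ∩ (D ∪ C) = {4,6,10,11,12,15}
(D ∩ (D ∪ C)) \ E = {10,11,12,15}
((D ∩ (D ∪ C)) \ E) ∩ A = {10,11,12,15}
B \ A = {5}
B \ (B \ A) = {1,3,9,10,15}
(((D ∩ (D ∪ C)) \ E) ∩ A) ∩ (B \ (B \ A)) = {10,15}
C Δ ((((D ∩ (D ∪ C)) \ E) ∩ A) ∩ (B \ (B \ A))) = {1,3,4,6,7,9,11,12,13,14,16}

{1,3,4,6,7,9,11,12,13,14,16}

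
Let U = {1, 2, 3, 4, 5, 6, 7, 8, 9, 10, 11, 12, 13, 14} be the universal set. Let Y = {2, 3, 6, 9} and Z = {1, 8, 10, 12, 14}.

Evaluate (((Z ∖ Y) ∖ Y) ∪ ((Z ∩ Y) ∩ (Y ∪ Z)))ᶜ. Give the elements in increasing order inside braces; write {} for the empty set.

{2, 3, 4, 5, 6, 7, 9, 11, 13}

Z ∖ Y = {1, 8, 10, 12, 14}
(Z ∖ Y) ∖ Y = {1, 8, 10, 12, 14}
Z ∩ Y = {}
Y ∪ Z = {1, 2, 3, 6, 8, 9, 10, 12, 14}
(Z ∩ Y) ∩ (Y ∪ Z) = {}
((Z ∖ Y) ∖ Y) ∪ ((Z ∩ Y) ∩ (Y ∪ Z)) = {1, 8, 10, 12, 14}
(((Z ∖ Y) ∖ Y) ∪ ((Z ∩ Y) ∩ (Y ∪ Z)))ᶜ = {2, 3, 4, 5, 6, 7, 9, 11, 13}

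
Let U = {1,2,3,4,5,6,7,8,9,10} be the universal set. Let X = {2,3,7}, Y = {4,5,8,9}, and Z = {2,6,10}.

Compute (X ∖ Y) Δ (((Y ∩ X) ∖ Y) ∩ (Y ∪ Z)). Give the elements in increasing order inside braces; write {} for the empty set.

X ∖ Y = {2,3,7}
Y ∩ X = {}
(Y ∩ X) ∖ Y = {}
Y ∪ Z = {2,4,5,6,8,9,10}
((Y ∩ X) ∖ Y) ∩ (Y ∪ Z) = {}
(X ∖ Y) Δ (((Y ∩ X) ∖ Y) ∩ (Y ∪ Z)) = {2,3,7}

{2,3,7}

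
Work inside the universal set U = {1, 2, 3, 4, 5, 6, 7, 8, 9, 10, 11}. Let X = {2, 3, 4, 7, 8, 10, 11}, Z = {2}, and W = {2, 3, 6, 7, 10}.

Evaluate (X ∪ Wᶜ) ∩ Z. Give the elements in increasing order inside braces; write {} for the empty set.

{2}

Wᶜ = {1, 4, 5, 8, 9, 11}
X ∪ Wᶜ = {1, 2, 3, 4, 5, 7, 8, 9, 10, 11}
(X ∪ Wᶜ) ∩ Z = {2}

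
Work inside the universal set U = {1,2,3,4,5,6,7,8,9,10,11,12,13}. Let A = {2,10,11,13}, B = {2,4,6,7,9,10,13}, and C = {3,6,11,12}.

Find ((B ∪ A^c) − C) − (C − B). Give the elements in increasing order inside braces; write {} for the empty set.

{1,2,4,5,7,8,9,10,13}

A^c = {1,3,4,5,6,7,8,9,12}
B ∪ A^c = {1,2,3,4,5,6,7,8,9,10,12,13}
(B ∪ A^c) − C = {1,2,4,5,7,8,9,10,13}
C − B = {3,11,12}
((B ∪ A^c) − C) − (C − B) = {1,2,4,5,7,8,9,10,13}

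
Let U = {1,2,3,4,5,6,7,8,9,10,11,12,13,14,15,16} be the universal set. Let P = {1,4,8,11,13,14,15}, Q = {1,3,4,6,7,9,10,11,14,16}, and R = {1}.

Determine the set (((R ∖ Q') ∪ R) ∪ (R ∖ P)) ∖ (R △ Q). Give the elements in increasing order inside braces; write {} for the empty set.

{1}

Q' = {2,5,8,12,13,15}
R ∖ Q' = {1}
(R ∖ Q') ∪ R = {1}
R ∖ P = {}
((R ∖ Q') ∪ R) ∪ (R ∖ P) = {1}
R △ Q = {3,4,6,7,9,10,11,14,16}
(((R ∖ Q') ∪ R) ∪ (R ∖ P)) ∖ (R △ Q) = {1}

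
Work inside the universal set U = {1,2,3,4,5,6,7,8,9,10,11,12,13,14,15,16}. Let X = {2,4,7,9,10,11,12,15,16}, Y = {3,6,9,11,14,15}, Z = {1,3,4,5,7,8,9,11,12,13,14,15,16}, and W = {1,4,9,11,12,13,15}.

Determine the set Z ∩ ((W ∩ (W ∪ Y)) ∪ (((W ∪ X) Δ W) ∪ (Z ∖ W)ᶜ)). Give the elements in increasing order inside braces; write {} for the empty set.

{1,4,7,9,11,12,13,15,16}

W ∪ Y = {1,3,4,6,9,11,12,13,14,15}
W ∩ (W ∪ Y) = {1,4,9,11,12,13,15}
W ∪ X = {1,2,4,7,9,10,11,12,13,15,16}
(W ∪ X) Δ W = {2,7,10,16}
Z ∖ W = {3,5,7,8,14,16}
(Z ∖ W)ᶜ = {1,2,4,6,9,10,11,12,13,15}
((W ∪ X) Δ W) ∪ (Z ∖ W)ᶜ = {1,2,4,6,7,9,10,11,12,13,15,16}
(W ∩ (W ∪ Y)) ∪ (((W ∪ X) Δ W) ∪ (Z ∖ W)ᶜ) = {1,2,4,6,7,9,10,11,12,13,15,16}
Z ∩ ((W ∩ (W ∪ Y)) ∪ (((W ∪ X) Δ W) ∪ (Z ∖ W)ᶜ)) = {1,4,7,9,11,12,13,15,16}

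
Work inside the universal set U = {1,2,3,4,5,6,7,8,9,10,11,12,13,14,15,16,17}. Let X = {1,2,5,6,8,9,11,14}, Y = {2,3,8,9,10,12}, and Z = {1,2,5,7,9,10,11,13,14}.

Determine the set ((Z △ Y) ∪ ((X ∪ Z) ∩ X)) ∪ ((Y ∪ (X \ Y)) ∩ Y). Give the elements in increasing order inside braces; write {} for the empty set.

Z △ Y = {1,3,5,7,8,11,12,13,14}
X ∪ Z = {1,2,5,6,7,8,9,10,11,13,14}
(X ∪ Z) ∩ X = {1,2,5,6,8,9,11,14}
(Z △ Y) ∪ ((X ∪ Z) ∩ X) = {1,2,3,5,6,7,8,9,11,12,13,14}
X \ Y = {1,5,6,11,14}
Y ∪ (X \ Y) = {1,2,3,5,6,8,9,10,11,12,14}
(Y ∪ (X \ Y)) ∩ Y = {2,3,8,9,10,12}
((Z △ Y) ∪ ((X ∪ Z) ∩ X)) ∪ ((Y ∪ (X \ Y)) ∩ Y) = {1,2,3,5,6,7,8,9,10,11,12,13,14}

{1,2,3,5,6,7,8,9,10,11,12,13,14}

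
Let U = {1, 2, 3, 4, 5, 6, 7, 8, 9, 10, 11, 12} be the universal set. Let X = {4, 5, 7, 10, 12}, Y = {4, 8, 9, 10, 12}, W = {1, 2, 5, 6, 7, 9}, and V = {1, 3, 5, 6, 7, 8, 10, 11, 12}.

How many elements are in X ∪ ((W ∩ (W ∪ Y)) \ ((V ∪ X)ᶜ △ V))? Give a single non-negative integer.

5

W ∪ Y = {1, 2, 4, 5, 6, 7, 8, 9, 10, 12}
W ∩ (W ∪ Y) = {1, 2, 5, 6, 7, 9}
V ∪ X = {1, 3, 4, 5, 6, 7, 8, 10, 11, 12}
(V ∪ X)ᶜ = {2, 9}
(V ∪ X)ᶜ △ V = {1, 2, 3, 5, 6, 7, 8, 9, 10, 11, 12}
(W ∩ (W ∪ Y)) \ ((V ∪ X)ᶜ △ V) = {}
X ∪ ((W ∩ (W ∪ Y)) \ ((V ∪ X)ᶜ △ V)) = {4, 5, 7, 10, 12}
|X ∪ ((W ∩ (W ∪ Y)) \ ((V ∪ X)ᶜ △ V))| = 5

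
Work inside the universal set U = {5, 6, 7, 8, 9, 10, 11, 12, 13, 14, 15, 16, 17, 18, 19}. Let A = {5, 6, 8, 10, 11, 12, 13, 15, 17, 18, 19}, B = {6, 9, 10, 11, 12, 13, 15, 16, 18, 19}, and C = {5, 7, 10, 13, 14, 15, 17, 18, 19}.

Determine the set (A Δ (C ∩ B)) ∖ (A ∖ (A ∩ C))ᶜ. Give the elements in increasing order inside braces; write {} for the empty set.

{6, 8, 11, 12}

C ∩ B = {10, 13, 15, 18, 19}
A Δ (C ∩ B) = {5, 6, 8, 11, 12, 17}
A ∩ C = {5, 10, 13, 15, 17, 18, 19}
A ∖ (A ∩ C) = {6, 8, 11, 12}
(A ∖ (A ∩ C))ᶜ = {5, 7, 9, 10, 13, 14, 15, 16, 17, 18, 19}
(A Δ (C ∩ B)) ∖ (A ∖ (A ∩ C))ᶜ = {6, 8, 11, 12}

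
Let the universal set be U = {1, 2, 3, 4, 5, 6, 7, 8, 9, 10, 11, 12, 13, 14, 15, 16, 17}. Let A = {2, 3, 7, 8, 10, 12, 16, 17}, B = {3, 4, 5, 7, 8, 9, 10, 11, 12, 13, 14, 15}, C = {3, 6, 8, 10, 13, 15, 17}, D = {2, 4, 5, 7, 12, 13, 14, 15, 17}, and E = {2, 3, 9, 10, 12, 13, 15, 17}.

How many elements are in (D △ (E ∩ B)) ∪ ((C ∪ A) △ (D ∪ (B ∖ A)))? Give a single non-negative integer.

13

E ∩ B = {3, 9, 10, 12, 13, 15}
D △ (E ∩ B) = {2, 3, 4, 5, 7, 9, 10, 14, 17}
C ∪ A = {2, 3, 6, 7, 8, 10, 12, 13, 15, 16, 17}
B ∖ A = {4, 5, 9, 11, 13, 14, 15}
D ∪ (B ∖ A) = {2, 4, 5, 7, 9, 11, 12, 13, 14, 15, 17}
(C ∪ A) △ (D ∪ (B ∖ A)) = {3, 4, 5, 6, 8, 9, 10, 11, 14, 16}
(D △ (E ∩ B)) ∪ ((C ∪ A) △ (D ∪ (B ∖ A))) = {2, 3, 4, 5, 6, 7, 8, 9, 10, 11, 14, 16, 17}
|(D △ (E ∩ B)) ∪ ((C ∪ A) △ (D ∪ (B ∖ A)))| = 13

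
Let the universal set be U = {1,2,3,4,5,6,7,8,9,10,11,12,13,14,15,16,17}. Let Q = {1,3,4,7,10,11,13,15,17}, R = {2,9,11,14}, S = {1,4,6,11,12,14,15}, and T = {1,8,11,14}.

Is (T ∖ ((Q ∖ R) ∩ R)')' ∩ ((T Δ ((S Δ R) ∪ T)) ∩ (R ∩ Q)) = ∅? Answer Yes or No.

Yes

Q ∖ R = {1,3,4,7,10,13,15,17}
(Q ∖ R) ∩ R = {}
((Q ∖ R) ∩ R)' = {1,2,3,4,5,6,7,8,9,10,11,12,13,14,15,16,17}
T ∖ ((Q ∖ R) ∩ R)' = {}
(T ∖ ((Q ∖ R) ∩ R)')' = {1,2,3,4,5,6,7,8,9,10,11,12,13,14,15,16,17}
S Δ R = {1,2,4,6,9,12,15}
(S Δ R) ∪ T = {1,2,4,6,8,9,11,12,14,15}
T Δ ((S Δ R) ∪ T) = {2,4,6,9,12,15}
R ∩ Q = {11}
(T Δ ((S Δ R) ∪ T)) ∩ (R ∩ Q) = {}
{1,2,3,4,5,6,7,8,9,10,11,12,13,14,15,16,17} and {} share no elements.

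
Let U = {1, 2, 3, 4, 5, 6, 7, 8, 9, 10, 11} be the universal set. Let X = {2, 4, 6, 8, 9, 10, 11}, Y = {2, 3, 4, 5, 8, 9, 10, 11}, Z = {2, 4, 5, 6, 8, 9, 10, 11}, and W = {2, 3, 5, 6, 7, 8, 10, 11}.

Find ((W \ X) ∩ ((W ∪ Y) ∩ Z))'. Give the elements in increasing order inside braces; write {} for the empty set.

{1, 2, 3, 4, 6, 7, 8, 9, 10, 11}

W \ X = {3, 5, 7}
W ∪ Y = {2, 3, 4, 5, 6, 7, 8, 9, 10, 11}
(W ∪ Y) ∩ Z = {2, 4, 5, 6, 8, 9, 10, 11}
(W \ X) ∩ ((W ∪ Y) ∩ Z) = {5}
((W \ X) ∩ ((W ∪ Y) ∩ Z))' = {1, 2, 3, 4, 6, 7, 8, 9, 10, 11}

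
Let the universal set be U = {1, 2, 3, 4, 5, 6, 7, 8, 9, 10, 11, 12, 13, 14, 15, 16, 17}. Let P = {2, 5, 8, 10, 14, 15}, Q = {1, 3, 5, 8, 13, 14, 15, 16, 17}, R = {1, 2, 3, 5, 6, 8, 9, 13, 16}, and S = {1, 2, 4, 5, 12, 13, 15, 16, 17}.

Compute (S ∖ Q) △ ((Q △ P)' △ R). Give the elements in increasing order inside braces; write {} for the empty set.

S ∖ Q = {2, 4, 12}
Q △ P = {1, 2, 3, 10, 13, 16, 17}
(Q △ P)' = {4, 5, 6, 7, 8, 9, 11, 12, 14, 15}
(Q △ P)' △ R = {1, 2, 3, 4, 7, 11, 12, 13, 14, 15, 16}
(S ∖ Q) △ ((Q △ P)' △ R) = {1, 3, 7, 11, 13, 14, 15, 16}

{1, 3, 7, 11, 13, 14, 15, 16}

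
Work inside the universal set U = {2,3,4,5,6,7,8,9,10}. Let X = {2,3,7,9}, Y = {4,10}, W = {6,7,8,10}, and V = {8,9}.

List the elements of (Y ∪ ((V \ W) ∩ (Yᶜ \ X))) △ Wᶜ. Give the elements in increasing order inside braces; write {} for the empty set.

V \ W = {9}
Yᶜ = {2,3,5,6,7,8,9}
Yᶜ \ X = {5,6,8}
(V \ W) ∩ (Yᶜ \ X) = {}
Y ∪ ((V \ W) ∩ (Yᶜ \ X)) = {4,10}
Wᶜ = {2,3,4,5,9}
(Y ∪ ((V \ W) ∩ (Yᶜ \ X))) △ Wᶜ = {2,3,5,9,10}

{2,3,5,9,10}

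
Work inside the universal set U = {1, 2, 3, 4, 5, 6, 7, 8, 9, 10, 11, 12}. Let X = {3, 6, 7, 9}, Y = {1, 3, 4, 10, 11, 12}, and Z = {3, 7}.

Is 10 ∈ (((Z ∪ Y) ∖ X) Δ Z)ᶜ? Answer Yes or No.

No

10 ∉ Z and 10 ∈ Y, so 10 ∈ Z ∪ Y
10 ∈ (Z ∪ Y) and 10 ∉ X, so 10 ∈ (Z ∪ Y) ∖ X
10 ∈ ((Z ∪ Y) ∖ X) and 10 ∉ Z, so 10 ∈ ((Z ∪ Y) ∖ X) Δ Z
10 ∉ (((Z ∪ Y) ∖ X) Δ Z)ᶜ since 10 ∈ (((Z ∪ Y) ∖ X) Δ Z)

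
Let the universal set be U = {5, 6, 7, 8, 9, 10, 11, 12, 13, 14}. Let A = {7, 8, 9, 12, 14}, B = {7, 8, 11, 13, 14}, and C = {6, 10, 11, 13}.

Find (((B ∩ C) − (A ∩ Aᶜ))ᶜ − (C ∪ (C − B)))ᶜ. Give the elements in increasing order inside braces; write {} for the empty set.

{6, 10, 11, 13}

B ∩ C = {11, 13}
Aᶜ = {5, 6, 10, 11, 13}
A ∩ Aᶜ = {}
(B ∩ C) − (A ∩ Aᶜ) = {11, 13}
((B ∩ C) − (A ∩ Aᶜ))ᶜ = {5, 6, 7, 8, 9, 10, 12, 14}
C − B = {6, 10}
C ∪ (C − B) = {6, 10, 11, 13}
((B ∩ C) − (A ∩ Aᶜ))ᶜ − (C ∪ (C − B)) = {5, 7, 8, 9, 12, 14}
(((B ∩ C) − (A ∩ Aᶜ))ᶜ − (C ∪ (C − B)))ᶜ = {6, 10, 11, 13}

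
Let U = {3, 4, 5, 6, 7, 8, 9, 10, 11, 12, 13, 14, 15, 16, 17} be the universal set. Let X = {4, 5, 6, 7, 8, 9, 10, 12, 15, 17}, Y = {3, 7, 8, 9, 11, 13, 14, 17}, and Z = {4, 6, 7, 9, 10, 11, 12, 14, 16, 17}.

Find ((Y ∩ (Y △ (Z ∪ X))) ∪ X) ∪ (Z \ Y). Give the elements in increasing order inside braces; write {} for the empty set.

Z ∪ X = {4, 5, 6, 7, 8, 9, 10, 11, 12, 14, 15, 16, 17}
Y △ (Z ∪ X) = {3, 4, 5, 6, 10, 12, 13, 15, 16}
Y ∩ (Y △ (Z ∪ X)) = {3, 13}
(Y ∩ (Y △ (Z ∪ X))) ∪ X = {3, 4, 5, 6, 7, 8, 9, 10, 12, 13, 15, 17}
Z \ Y = {4, 6, 10, 12, 16}
((Y ∩ (Y △ (Z ∪ X))) ∪ X) ∪ (Z \ Y) = {3, 4, 5, 6, 7, 8, 9, 10, 12, 13, 15, 16, 17}

{3, 4, 5, 6, 7, 8, 9, 10, 12, 13, 15, 16, 17}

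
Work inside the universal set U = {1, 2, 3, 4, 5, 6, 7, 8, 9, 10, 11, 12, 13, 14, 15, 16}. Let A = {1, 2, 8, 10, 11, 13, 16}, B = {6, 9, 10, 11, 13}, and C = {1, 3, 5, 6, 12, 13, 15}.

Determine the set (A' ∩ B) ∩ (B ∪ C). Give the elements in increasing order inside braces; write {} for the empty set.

A' = {3, 4, 5, 6, 7, 9, 12, 14, 15}
A' ∩ B = {6, 9}
B ∪ C = {1, 3, 5, 6, 9, 10, 11, 12, 13, 15}
(A' ∩ B) ∩ (B ∪ C) = {6, 9}

{6, 9}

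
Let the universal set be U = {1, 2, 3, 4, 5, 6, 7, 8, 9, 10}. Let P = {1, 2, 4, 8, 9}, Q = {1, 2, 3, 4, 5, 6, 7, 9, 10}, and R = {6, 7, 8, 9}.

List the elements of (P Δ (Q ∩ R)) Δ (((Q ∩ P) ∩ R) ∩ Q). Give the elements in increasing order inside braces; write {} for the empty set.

{1, 2, 4, 6, 7, 8, 9}

Q ∩ R = {6, 7, 9}
P Δ (Q ∩ R) = {1, 2, 4, 6, 7, 8}
Q ∩ P = {1, 2, 4, 9}
(Q ∩ P) ∩ R = {9}
((Q ∩ P) ∩ R) ∩ Q = {9}
(P Δ (Q ∩ R)) Δ (((Q ∩ P) ∩ R) ∩ Q) = {1, 2, 4, 6, 7, 8, 9}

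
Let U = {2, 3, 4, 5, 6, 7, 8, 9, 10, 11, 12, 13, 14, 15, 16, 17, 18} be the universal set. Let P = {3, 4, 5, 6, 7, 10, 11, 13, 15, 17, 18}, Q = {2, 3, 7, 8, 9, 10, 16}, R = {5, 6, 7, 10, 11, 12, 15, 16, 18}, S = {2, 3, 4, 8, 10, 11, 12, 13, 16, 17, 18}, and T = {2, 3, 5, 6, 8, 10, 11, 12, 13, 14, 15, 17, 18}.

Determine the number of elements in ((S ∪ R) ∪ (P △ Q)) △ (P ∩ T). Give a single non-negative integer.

7

S ∪ R = {2, 3, 4, 5, 6, 7, 8, 10, 11, 12, 13, 15, 16, 17, 18}
P △ Q = {2, 4, 5, 6, 8, 9, 11, 13, 15, 16, 17, 18}
(S ∪ R) ∪ (P △ Q) = {2, 3, 4, 5, 6, 7, 8, 9, 10, 11, 12, 13, 15, 16, 17, 18}
P ∩ T = {3, 5, 6, 10, 11, 13, 15, 17, 18}
((S ∪ R) ∪ (P △ Q)) △ (P ∩ T) = {2, 4, 7, 8, 9, 12, 16}
|((S ∪ R) ∪ (P △ Q)) △ (P ∩ T)| = 7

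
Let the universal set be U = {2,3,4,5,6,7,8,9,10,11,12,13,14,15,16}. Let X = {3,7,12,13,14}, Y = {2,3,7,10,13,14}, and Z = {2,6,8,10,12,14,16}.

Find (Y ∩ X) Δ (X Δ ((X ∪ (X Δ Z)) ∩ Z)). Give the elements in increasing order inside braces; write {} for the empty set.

Y ∩ X = {3,7,13,14}
X Δ Z = {2,3,6,7,8,10,13,16}
X ∪ (X Δ Z) = {2,3,6,7,8,10,12,13,14,16}
(X ∪ (X Δ Z)) ∩ Z = {2,6,8,10,12,14,16}
X Δ ((X ∪ (X Δ Z)) ∩ Z) = {2,3,6,7,8,10,13,16}
(Y ∩ X) Δ (X Δ ((X ∪ (X Δ Z)) ∩ Z)) = {2,6,8,10,14,16}

{2,6,8,10,14,16}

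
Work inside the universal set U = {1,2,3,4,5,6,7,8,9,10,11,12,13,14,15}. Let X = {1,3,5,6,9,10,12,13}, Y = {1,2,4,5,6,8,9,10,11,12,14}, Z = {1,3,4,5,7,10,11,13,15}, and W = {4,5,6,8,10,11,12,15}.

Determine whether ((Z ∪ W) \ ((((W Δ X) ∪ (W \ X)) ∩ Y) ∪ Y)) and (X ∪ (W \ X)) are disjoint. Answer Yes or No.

No

Z ∪ W = {1,3,4,5,6,7,8,10,11,12,13,15}
W Δ X = {1,3,4,8,9,11,13,15}
W \ X = {4,8,11,15}
(W Δ X) ∪ (W \ X) = {1,3,4,8,9,11,13,15}
((W Δ X) ∪ (W \ X)) ∩ Y = {1,4,8,9,11}
(((W Δ X) ∪ (W \ X)) ∩ Y) ∪ Y = {1,2,4,5,6,8,9,10,11,12,14}
(Z ∪ W) \ ((((W Δ X) ∪ (W \ X)) ∩ Y) ∪ Y) = {3,7,13,15}
X ∪ (W \ X) = {1,3,4,5,6,8,9,10,11,12,13,15}
3 lies in both, so they are not disjoint.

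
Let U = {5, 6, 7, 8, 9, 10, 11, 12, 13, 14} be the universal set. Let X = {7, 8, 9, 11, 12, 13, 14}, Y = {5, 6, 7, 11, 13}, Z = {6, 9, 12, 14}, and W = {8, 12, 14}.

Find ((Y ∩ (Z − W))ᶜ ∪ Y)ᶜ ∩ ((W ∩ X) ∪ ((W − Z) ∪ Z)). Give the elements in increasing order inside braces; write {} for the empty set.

Z − W = {6, 9}
Y ∩ (Z − W) = {6}
(Y ∩ (Z − W))ᶜ = {5, 7, 8, 9, 10, 11, 12, 13, 14}
(Y ∩ (Z − W))ᶜ ∪ Y = {5, 6, 7, 8, 9, 10, 11, 12, 13, 14}
((Y ∩ (Z − W))ᶜ ∪ Y)ᶜ = {}
W ∩ X = {8, 12, 14}
W − Z = {8}
(W − Z) ∪ Z = {6, 8, 9, 12, 14}
(W ∩ X) ∪ ((W − Z) ∪ Z) = {6, 8, 9, 12, 14}
((Y ∩ (Z − W))ᶜ ∪ Y)ᶜ ∩ ((W ∩ X) ∪ ((W − Z) ∪ Z)) = {}

{}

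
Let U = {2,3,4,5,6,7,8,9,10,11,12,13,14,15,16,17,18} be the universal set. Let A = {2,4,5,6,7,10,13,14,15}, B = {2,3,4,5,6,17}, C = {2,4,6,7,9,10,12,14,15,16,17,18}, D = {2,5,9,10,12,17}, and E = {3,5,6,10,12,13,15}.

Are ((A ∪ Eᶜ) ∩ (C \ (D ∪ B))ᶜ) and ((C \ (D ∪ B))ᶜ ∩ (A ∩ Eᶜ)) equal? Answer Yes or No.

Eᶜ = {2,4,7,8,9,11,14,16,17,18}
A ∪ Eᶜ = {2,4,5,6,7,8,9,10,11,13,14,15,16,17,18}
D ∪ B = {2,3,4,5,6,9,10,12,17}
C \ (D ∪ B) = {7,14,15,16,18}
(C \ (D ∪ B))ᶜ = {2,3,4,5,6,8,9,10,11,12,13,17}
(A ∪ Eᶜ) ∩ (C \ (D ∪ B))ᶜ = {2,4,5,6,8,9,10,11,13,17}
A ∩ Eᶜ = {2,4,7,14}
(C \ (D ∪ B))ᶜ ∩ (A ∩ Eᶜ) = {2,4}
5 ∈ (A ∪ Eᶜ) ∩ (C \ (D ∪ B))ᶜ but 5 ∉ (C \ (D ∪ B))ᶜ ∩ (A ∩ Eᶜ), so they differ.

No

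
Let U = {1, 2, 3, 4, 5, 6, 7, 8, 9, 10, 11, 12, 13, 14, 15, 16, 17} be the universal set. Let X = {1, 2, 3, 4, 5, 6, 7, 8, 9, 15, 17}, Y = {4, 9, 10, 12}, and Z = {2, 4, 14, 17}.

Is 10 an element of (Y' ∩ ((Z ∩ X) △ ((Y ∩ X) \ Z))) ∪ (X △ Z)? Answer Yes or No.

10 ∈ Y, so 10 ∉ Y'
10 ∉ Z and 10 ∉ X, so 10 ∉ Z ∩ X
10 ∈ Y and 10 ∉ X, so 10 ∉ Y ∩ X
10 ∉ (Y ∩ X) and 10 ∉ Z, so 10 ∉ (Y ∩ X) \ Z
10 ∉ (Z ∩ X) and 10 ∉ ((Y ∩ X) \ Z), so 10 ∉ (Z ∩ X) △ ((Y ∩ X) \ Z)
10 ∉ Y' and 10 ∉ ((Z ∩ X) △ ((Y ∩ X) \ Z)), so 10 ∉ Y' ∩ ((Z ∩ X) △ ((Y ∩ X) \ Z))
10 ∉ X and 10 ∉ Z, so 10 ∉ X △ Z
10 ∉ (Y' ∩ ((Z ∩ X) △ ((Y ∩ X) \ Z))) and 10 ∉ (X △ Z), so 10 ∉ (Y' ∩ ((Z ∩ X) △ ((Y ∩ X) \ Z))) ∪ (X △ Z)

No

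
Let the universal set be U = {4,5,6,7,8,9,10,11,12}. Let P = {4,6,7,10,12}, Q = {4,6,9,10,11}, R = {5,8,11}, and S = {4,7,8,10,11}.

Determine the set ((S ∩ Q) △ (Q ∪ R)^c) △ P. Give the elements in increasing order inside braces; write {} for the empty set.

S ∩ Q = {4,10,11}
Q ∪ R = {4,5,6,8,9,10,11}
(Q ∪ R)^c = {7,12}
(S ∩ Q) △ (Q ∪ R)^c = {4,7,10,11,12}
((S ∩ Q) △ (Q ∪ R)^c) △ P = {6,11}

{6,11}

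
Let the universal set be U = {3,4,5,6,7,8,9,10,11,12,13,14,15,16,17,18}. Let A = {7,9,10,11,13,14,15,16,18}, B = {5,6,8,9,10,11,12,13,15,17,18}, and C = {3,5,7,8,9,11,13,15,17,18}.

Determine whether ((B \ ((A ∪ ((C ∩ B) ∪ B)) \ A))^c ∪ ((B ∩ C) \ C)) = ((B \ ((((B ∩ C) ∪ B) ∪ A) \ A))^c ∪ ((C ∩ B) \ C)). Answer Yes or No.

C ∩ B = {5,8,9,11,13,15,17,18}
(C ∩ B) ∪ B = {5,6,8,9,10,11,12,13,15,17,18}
A ∪ ((C ∩ B) ∪ B) = {5,6,7,8,9,10,11,12,13,14,15,16,17,18}
(A ∪ ((C ∩ B) ∪ B)) \ A = {5,6,8,12,17}
B \ ((A ∪ ((C ∩ B) ∪ B)) \ A) = {9,10,11,13,15,18}
(B \ ((A ∪ ((C ∩ B) ∪ B)) \ A))^c = {3,4,5,6,7,8,12,14,16,17}
B ∩ C = {5,8,9,11,13,15,17,18}
(B ∩ C) \ C = {}
(B \ ((A ∪ ((C ∩ B) ∪ B)) \ A))^c ∪ ((B ∩ C) \ C) = {3,4,5,6,7,8,12,14,16,17}
(B ∩ C) ∪ B = {5,6,8,9,10,11,12,13,15,17,18}
((B ∩ C) ∪ B) ∪ A = {5,6,7,8,9,10,11,12,13,14,15,16,17,18}
(((B ∩ C) ∪ B) ∪ A) \ A = {5,6,8,12,17}
B \ ((((B ∩ C) ∪ B) ∪ A) \ A) = {9,10,11,13,15,18}
(B \ ((((B ∩ C) ∪ B) ∪ A) \ A))^c = {3,4,5,6,7,8,12,14,16,17}
(C ∩ B) \ C = {}
(B \ ((((B ∩ C) ∪ B) ∪ A) \ A))^c ∪ ((C ∩ B) \ C) = {3,4,5,6,7,8,12,14,16,17}
Both equal {3,4,5,6,7,8,12,14,16,17}, so (B \ ((A ∪ ((C ∩ B) ∪ B)) \ A))^c ∪ ((B ∩ C) \ C) = (B \ ((((B ∩ C) ∪ B) ∪ A) \ A))^c ∪ ((C ∩ B) \ C).

Yes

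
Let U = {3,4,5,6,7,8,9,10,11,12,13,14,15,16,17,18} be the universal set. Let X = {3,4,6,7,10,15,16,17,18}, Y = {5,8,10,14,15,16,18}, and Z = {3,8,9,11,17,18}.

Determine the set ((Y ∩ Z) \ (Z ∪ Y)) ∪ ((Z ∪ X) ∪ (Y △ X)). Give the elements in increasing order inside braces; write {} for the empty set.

{3,4,5,6,7,8,9,10,11,14,15,16,17,18}

Y ∩ Z = {8,18}
Z ∪ Y = {3,5,8,9,10,11,14,15,16,17,18}
(Y ∩ Z) \ (Z ∪ Y) = {}
Z ∪ X = {3,4,6,7,8,9,10,11,15,16,17,18}
Y △ X = {3,4,5,6,7,8,14,17}
(Z ∪ X) ∪ (Y △ X) = {3,4,5,6,7,8,9,10,11,14,15,16,17,18}
((Y ∩ Z) \ (Z ∪ Y)) ∪ ((Z ∪ X) ∪ (Y △ X)) = {3,4,5,6,7,8,9,10,11,14,15,16,17,18}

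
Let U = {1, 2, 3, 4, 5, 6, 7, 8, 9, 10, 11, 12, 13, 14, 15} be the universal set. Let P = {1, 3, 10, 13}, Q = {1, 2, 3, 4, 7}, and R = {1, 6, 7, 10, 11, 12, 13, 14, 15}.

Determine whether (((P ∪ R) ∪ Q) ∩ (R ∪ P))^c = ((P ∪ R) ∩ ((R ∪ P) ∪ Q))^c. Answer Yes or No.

P ∪ R = {1, 3, 6, 7, 10, 11, 12, 13, 14, 15}
(P ∪ R) ∪ Q = {1, 2, 3, 4, 6, 7, 10, 11, 12, 13, 14, 15}
R ∪ P = {1, 3, 6, 7, 10, 11, 12, 13, 14, 15}
((P ∪ R) ∪ Q) ∩ (R ∪ P) = {1, 3, 6, 7, 10, 11, 12, 13, 14, 15}
(((P ∪ R) ∪ Q) ∩ (R ∪ P))^c = {2, 4, 5, 8, 9}
(R ∪ P) ∪ Q = {1, 2, 3, 4, 6, 7, 10, 11, 12, 13, 14, 15}
(P ∪ R) ∩ ((R ∪ P) ∪ Q) = {1, 3, 6, 7, 10, 11, 12, 13, 14, 15}
((P ∪ R) ∩ ((R ∪ P) ∪ Q))^c = {2, 4, 5, 8, 9}
Both equal {2, 4, 5, 8, 9}, so (((P ∪ R) ∪ Q) ∩ (R ∪ P))^c = ((P ∪ R) ∩ ((R ∪ P) ∪ Q))^c.

Yes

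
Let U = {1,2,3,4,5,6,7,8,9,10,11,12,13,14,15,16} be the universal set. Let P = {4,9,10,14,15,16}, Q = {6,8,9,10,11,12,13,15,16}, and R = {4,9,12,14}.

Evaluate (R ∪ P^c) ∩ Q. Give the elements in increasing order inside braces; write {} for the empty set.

P^c = {1,2,3,5,6,7,8,11,12,13}
R ∪ P^c = {1,2,3,4,5,6,7,8,9,11,12,13,14}
(R ∪ P^c) ∩ Q = {6,8,9,11,12,13}

{6,8,9,11,12,13}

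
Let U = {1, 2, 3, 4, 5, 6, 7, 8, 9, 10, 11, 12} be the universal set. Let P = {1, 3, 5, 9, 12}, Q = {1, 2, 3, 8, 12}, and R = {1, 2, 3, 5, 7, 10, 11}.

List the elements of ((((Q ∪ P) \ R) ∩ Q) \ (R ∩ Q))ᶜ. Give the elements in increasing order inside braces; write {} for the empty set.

{1, 2, 3, 4, 5, 6, 7, 9, 10, 11}

Q ∪ P = {1, 2, 3, 5, 8, 9, 12}
(Q ∪ P) \ R = {8, 9, 12}
((Q ∪ P) \ R) ∩ Q = {8, 12}
R ∩ Q = {1, 2, 3}
(((Q ∪ P) \ R) ∩ Q) \ (R ∩ Q) = {8, 12}
((((Q ∪ P) \ R) ∩ Q) \ (R ∩ Q))ᶜ = {1, 2, 3, 4, 5, 6, 7, 9, 10, 11}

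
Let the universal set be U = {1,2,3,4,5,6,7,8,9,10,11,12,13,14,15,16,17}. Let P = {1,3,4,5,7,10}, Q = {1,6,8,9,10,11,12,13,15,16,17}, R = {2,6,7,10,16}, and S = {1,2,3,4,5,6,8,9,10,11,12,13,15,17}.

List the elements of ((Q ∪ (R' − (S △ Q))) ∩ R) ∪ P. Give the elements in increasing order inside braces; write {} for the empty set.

{1,3,4,5,6,7,10,16}

R' = {1,3,4,5,8,9,11,12,13,14,15,17}
S △ Q = {2,3,4,5,16}
R' − (S △ Q) = {1,8,9,11,12,13,14,15,17}
Q ∪ (R' − (S △ Q)) = {1,6,8,9,10,11,12,13,14,15,16,17}
(Q ∪ (R' − (S △ Q))) ∩ R = {6,10,16}
((Q ∪ (R' − (S △ Q))) ∩ R) ∪ P = {1,3,4,5,6,7,10,16}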